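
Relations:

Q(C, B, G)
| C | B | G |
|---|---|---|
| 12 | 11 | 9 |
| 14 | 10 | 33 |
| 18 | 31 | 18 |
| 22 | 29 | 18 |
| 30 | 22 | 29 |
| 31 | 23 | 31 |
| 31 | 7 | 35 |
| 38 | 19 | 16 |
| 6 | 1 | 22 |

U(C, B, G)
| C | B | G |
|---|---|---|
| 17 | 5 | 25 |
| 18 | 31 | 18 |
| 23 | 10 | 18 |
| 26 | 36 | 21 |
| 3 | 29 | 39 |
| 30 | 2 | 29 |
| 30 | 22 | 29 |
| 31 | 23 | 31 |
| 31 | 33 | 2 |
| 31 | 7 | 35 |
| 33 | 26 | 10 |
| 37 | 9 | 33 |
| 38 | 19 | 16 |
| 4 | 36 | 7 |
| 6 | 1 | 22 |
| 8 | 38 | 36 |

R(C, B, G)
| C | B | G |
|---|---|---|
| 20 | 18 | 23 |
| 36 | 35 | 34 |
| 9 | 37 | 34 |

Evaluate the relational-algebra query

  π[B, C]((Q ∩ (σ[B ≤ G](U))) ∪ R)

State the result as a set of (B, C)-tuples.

{(1, 6), (18, 20), (22, 30), (23, 31), (35, 36), (37, 9), (7, 31)}

Apply σ_{B ≤ G}; surviving tuples: {(17, 5, 25), (23, 10, 18), (3, 29, 39), (30, 2, 29), (30, 22, 29), (31, 23, 31), (31, 7, 35), (37, 9, 33), (6, 1, 22)}
Intersection: {(12, 11, 9), (14, 10, 33), (18, 31, 18), (22, 29, 18), (30, 22, 29), (31, 23, 31), (31, 7, 35), (38, 19, 16), (6, 1, 22)} with {(17, 5, 25), (23, 10, 18), (3, 29, 39), (30, 2, 29), (30, 22, 29), (31, 23, 31), (31, 7, 35), (37, 9, 33), (6, 1, 22)} → {(30, 22, 29), (31, 23, 31), (31, 7, 35), (6, 1, 22)}
Union: {(30, 22, 29), (31, 23, 31), (31, 7, 35), (6, 1, 22)} with {(20, 18, 23), (36, 35, 34), (9, 37, 34)} → {(20, 18, 23), (30, 22, 29), (31, 23, 31), (31, 7, 35), (36, 35, 34), (6, 1, 22), (9, 37, 34)}
π[B, C]: project onto (B, C) → {(1, 6), (18, 20), (22, 30), (23, 31), (35, 36), (37, 9), (7, 31)}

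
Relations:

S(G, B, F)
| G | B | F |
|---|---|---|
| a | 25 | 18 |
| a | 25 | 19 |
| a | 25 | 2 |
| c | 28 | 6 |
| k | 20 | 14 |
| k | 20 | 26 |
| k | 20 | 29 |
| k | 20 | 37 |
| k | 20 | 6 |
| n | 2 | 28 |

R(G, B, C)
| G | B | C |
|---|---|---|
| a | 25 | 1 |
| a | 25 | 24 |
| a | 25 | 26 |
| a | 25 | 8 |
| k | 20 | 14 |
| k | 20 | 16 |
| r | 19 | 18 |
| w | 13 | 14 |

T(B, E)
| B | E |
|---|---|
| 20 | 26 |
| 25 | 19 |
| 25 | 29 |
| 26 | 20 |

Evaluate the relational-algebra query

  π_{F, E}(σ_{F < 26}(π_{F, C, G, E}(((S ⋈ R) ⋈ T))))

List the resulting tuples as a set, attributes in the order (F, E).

Joining S and R on G, B yields {(a, 25, 18, 1), (a, 25, 18, 24), (a, 25, 18, 26), (a, 25, 18, 8), (a, 25, 19, 1), (a, 25, 19, 24), (a, 25, 19, 26), (a, 25, 19, 8), (a, 25, 2, 1), (a, 25, 2, 24), (a, 25, 2, 26), (a, 25, 2, 8), (k, 20, 14, 14), (k, 20, 14, 16), (k, 20, 26, 14), (k, 20, 26, 16), (k, 20, 29, 14), (k, 20, 29, 16), (k, 20, 37, 14), (k, 20, 37, 16), (k, 20, 6, 14), (k, 20, 6, 16)}.
Joining (S ⋈ R) and T on B yields {(a, 25, 18, 1, 19), (a, 25, 18, 1, 29), (a, 25, 18, 24, 19), (a, 25, 18, 24, 29), (a, 25, 18, 26, 19), (a, 25, 18, 26, 29), (a, 25, 18, 8, 19), (a, 25, 18, 8, 29), (a, 25, 19, 1, 19), (a, 25, 19, 1, 29), (a, 25, 19, 24, 19), (a, 25, 19, 24, 29), (a, 25, 19, 26, 19), (a, 25, 19, 26, 29), (a, 25, 19, 8, 19), (a, 25, 19, 8, 29), (a, 25, 2, 1, 19), (a, 25, 2, 1, 29), (a, 25, 2, 24, 19), (a, 25, 2, 24, 29), (a, 25, 2, 26, 19), (a, 25, 2, 26, 29), (a, 25, 2, 8, 19), (a, 25, 2, 8, 29), (k, 20, 14, 14, 26), (k, 20, 14, 16, 26), (k, 20, 26, 14, 26), (k, 20, 26, 16, 26), (k, 20, 29, 14, 26), (k, 20, 29, 16, 26), (k, 20, 37, 14, 26), (k, 20, 37, 16, 26), (k, 20, 6, 14, 26), (k, 20, 6, 16, 26)}.
π[F, C, G, E]: project onto (F, C, G, E) → {(14, 14, k, 26), (14, 16, k, 26), (18, 1, a, 19), (18, 1, a, 29), (18, 24, a, 19), (18, 24, a, 29), (18, 26, a, 19), (18, 26, a, 29), (18, 8, a, 19), (18, 8, a, 29), (19, 1, a, 19), (19, 1, a, 29), (19, 24, a, 19), (19, 24, a, 29), (19, 26, a, 19), (19, 26, a, 29), (19, 8, a, 19), (19, 8, a, 29), (2, 1, a, 19), (2, 1, a, 29), (2, 24, a, 19), (2, 24, a, 29), (2, 26, a, 19), (2, 26, a, 29), (2, 8, a, 19), (2, 8, a, 29), (26, 14, k, 26), (26, 16, k, 26), (29, 14, k, 26), (29, 16, k, 26), (37, 14, k, 26), (37, 16, k, 26), (6, 14, k, 26), (6, 16, k, 26)}
Apply σ_{F < 26}; surviving tuples: {(14, 14, k, 26), (14, 16, k, 26), (18, 1, a, 19), (18, 1, a, 29), (18, 24, a, 19), (18, 24, a, 29), (18, 26, a, 19), (18, 26, a, 29), (18, 8, a, 19), (18, 8, a, 29), (19, 1, a, 19), (19, 1, a, 29), (19, 24, a, 19), (19, 24, a, 29), (19, 26, a, 19), (19, 26, a, 29), (19, 8, a, 19), (19, 8, a, 29), (2, 1, a, 19), (2, 1, a, 29), (2, 24, a, 19), (2, 24, a, 29), (2, 26, a, 19), (2, 26, a, 29), (2, 8, a, 19), (2, 8, a, 29), (6, 14, k, 26), (6, 16, k, 26)}
π[F, E]: project onto (F, E) (20 duplicate(s) eliminated) → {(14, 26), (18, 19), (18, 29), (19, 19), (19, 29), (2, 19), (2, 29), (6, 26)}

{(14, 26), (18, 19), (18, 29), (19, 19), (19, 29), (2, 19), (2, 29), (6, 26)}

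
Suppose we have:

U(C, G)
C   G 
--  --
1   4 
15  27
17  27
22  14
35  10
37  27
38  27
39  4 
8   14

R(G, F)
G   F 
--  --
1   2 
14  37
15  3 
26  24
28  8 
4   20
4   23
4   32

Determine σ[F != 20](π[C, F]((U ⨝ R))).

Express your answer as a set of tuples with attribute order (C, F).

{(1, 23), (1, 32), (22, 37), (39, 23), (39, 32), (8, 37)}

U ⋈ R (natural join on G): {(1, 4, 20), (1, 4, 23), (1, 4, 32), (22, 14, 37), (39, 4, 20), (39, 4, 23), (39, 4, 32), (8, 14, 37)}
π_{C, F} gives {(1, 20), (1, 23), (1, 32), (22, 37), (39, 20), (39, 23), (39, 32), (8, 37)}.
σ[F != 20]: keep tuples satisfying F != 20 → {(1, 23), (1, 32), (22, 37), (39, 23), (39, 32), (8, 37)}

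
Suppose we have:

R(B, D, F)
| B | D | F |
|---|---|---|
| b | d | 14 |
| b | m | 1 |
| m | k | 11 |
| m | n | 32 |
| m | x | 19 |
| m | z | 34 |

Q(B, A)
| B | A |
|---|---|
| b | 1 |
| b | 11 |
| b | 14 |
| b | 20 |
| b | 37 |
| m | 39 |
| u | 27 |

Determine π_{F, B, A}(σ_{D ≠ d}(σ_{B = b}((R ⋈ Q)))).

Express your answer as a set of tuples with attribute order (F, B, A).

Natural join on B: {(b, d, 14, 1), (b, d, 14, 11), (b, d, 14, 14), (b, d, 14, 20), (b, d, 14, 37), (b, m, 1, 1), (b, m, 1, 11), (b, m, 1, 14), (b, m, 1, 20), (b, m, 1, 37), (m, k, 11, 39), (m, n, 32, 39), (m, x, 19, 39), (m, z, 34, 39)}
Apply σ_{B = b}; surviving tuples: {(b, d, 14, 1), (b, d, 14, 11), (b, d, 14, 14), (b, d, 14, 20), (b, d, 14, 37), (b, m, 1, 1), (b, m, 1, 11), (b, m, 1, 14), (b, m, 1, 20), (b, m, 1, 37)}
Apply σ_{D ≠ d}; surviving tuples: {(b, m, 1, 1), (b, m, 1, 11), (b, m, 1, 14), (b, m, 1, 20), (b, m, 1, 37)}
Projecting to F, B, A: {(1, b, 1), (1, b, 11), (1, b, 14), (1, b, 20), (1, b, 37)}

{(1, b, 1), (1, b, 11), (1, b, 14), (1, b, 20), (1, b, 37)}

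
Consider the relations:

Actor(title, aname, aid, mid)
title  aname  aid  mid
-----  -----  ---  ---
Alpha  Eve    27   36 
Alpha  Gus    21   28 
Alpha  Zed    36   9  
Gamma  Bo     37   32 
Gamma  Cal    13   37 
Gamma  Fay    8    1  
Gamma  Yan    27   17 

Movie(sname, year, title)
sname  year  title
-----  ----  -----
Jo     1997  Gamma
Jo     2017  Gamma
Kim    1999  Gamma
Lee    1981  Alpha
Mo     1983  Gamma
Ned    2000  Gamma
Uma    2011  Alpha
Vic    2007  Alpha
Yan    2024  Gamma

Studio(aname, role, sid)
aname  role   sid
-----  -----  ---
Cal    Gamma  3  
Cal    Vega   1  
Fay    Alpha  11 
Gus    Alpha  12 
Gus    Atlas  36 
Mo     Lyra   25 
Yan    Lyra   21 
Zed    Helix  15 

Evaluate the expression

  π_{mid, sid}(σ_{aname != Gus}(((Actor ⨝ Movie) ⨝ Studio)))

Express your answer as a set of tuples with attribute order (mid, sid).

{(1, 11), (17, 21), (37, 1), (37, 3), (9, 15)}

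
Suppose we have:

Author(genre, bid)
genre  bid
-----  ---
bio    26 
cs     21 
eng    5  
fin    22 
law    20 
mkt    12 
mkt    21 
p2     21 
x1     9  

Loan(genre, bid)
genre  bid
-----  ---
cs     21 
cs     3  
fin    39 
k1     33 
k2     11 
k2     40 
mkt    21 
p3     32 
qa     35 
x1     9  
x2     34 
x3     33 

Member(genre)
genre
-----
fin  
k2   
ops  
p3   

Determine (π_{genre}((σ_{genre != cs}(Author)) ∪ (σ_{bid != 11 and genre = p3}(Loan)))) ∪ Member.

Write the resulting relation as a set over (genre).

{bio, eng, fin, k2, law, mkt, ops, p2, p3, x1}

σ[genre != cs]: keep tuples satisfying genre != cs → {(bio, 26), (eng, 5), (fin, 22), (law, 20), (mkt, 12), (mkt, 21), (p2, 21), (x1, 9)}
σ[bid != 11 and genre = p3]: keep tuples satisfying bid != 11 and genre = p3 → {(p3, 32)}
Union: {(bio, 26), (eng, 5), (fin, 22), (law, 20), (mkt, 12), (mkt, 21), (p2, 21), (x1, 9)} with {(p3, 32)} → {(bio, 26), (eng, 5), (fin, 22), (law, 20), (mkt, 12), (mkt, 21), (p2, 21), (p3, 32), (x1, 9)}
π[genre]: project onto (genre) (1 duplicate(s) eliminated) → {bio, eng, fin, law, mkt, p2, p3, x1}
Union: {bio, eng, fin, law, mkt, p2, p3, x1} with {fin, k2, ops, p3} → {bio, eng, fin, k2, law, mkt, ops, p2, p3, x1}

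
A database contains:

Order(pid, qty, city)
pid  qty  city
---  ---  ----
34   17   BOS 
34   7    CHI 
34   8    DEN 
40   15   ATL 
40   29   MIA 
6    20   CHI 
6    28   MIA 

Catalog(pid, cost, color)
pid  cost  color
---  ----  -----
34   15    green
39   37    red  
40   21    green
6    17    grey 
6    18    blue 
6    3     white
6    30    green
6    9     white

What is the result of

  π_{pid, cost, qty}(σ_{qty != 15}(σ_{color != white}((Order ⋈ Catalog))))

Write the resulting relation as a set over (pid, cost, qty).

Natural join on pid: {(34, 17, BOS, 15, green), (34, 7, CHI, 15, green), (34, 8, DEN, 15, green), (40, 15, ATL, 21, green), (40, 29, MIA, 21, green), (6, 20, CHI, 17, grey), (6, 20, CHI, 18, blue), (6, 20, CHI, 3, white), (6, 20, CHI, 30, green), (6, 20, CHI, 9, white), (6, 28, MIA, 17, grey), (6, 28, MIA, 18, blue), (6, 28, MIA, 3, white), (6, 28, MIA, 30, green), (6, 28, MIA, 9, white)}
Apply σ_{color != white}; surviving tuples: {(34, 17, BOS, 15, green), (34, 7, CHI, 15, green), (34, 8, DEN, 15, green), (40, 15, ATL, 21, green), (40, 29, MIA, 21, green), (6, 20, CHI, 17, grey), (6, 20, CHI, 18, blue), (6, 20, CHI, 30, green), (6, 28, MIA, 17, grey), (6, 28, MIA, 18, blue), (6, 28, MIA, 30, green)}
Apply σ_{qty != 15}; surviving tuples: {(34, 17, BOS, 15, green), (34, 7, CHI, 15, green), (34, 8, DEN, 15, green), (40, 29, MIA, 21, green), (6, 20, CHI, 17, grey), (6, 20, CHI, 18, blue), (6, 20, CHI, 30, green), (6, 28, MIA, 17, grey), (6, 28, MIA, 18, blue), (6, 28, MIA, 30, green)}
Projecting to pid, cost, qty: {(34, 15, 17), (34, 15, 7), (34, 15, 8), (40, 21, 29), (6, 17, 20), (6, 17, 28), (6, 18, 20), (6, 18, 28), (6, 30, 20), (6, 30, 28)}

{(34, 15, 17), (34, 15, 7), (34, 15, 8), (40, 21, 29), (6, 17, 20), (6, 17, 28), (6, 18, 20), (6, 18, 28), (6, 30, 20), (6, 30, 28)}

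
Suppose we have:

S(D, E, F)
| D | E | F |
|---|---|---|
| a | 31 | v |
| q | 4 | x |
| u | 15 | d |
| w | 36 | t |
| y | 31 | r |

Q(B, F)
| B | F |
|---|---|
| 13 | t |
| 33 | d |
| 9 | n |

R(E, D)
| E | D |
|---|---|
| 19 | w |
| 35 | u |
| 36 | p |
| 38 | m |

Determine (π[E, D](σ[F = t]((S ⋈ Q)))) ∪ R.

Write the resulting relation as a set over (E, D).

S ⋈ Q (natural join on F): {(u, 15, d, 33), (w, 36, t, 13)}
Selection F = t: {(w, 36, t, 13)}
π_{E, D} gives {(36, w)}.
Taking the union: {(19, w), (35, u), (36, p), (36, w), (38, m)}

{(19, w), (35, u), (36, p), (36, w), (38, m)}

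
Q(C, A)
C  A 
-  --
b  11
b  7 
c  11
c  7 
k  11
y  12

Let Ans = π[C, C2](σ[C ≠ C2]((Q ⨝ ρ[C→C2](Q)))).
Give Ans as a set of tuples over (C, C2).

ρ[C→C2]: schema becomes (C2, A); tuples unchanged.
Q ⋈ ρ[C→C2](Q) (natural join on A): {(b, 11, b), (b, 11, c), (b, 11, k), (b, 7, b), (b, 7, c), (c, 11, b), (c, 11, c), (c, 11, k), (c, 7, b), (c, 7, c), (k, 11, b), (k, 11, c), (k, 11, k), (y, 12, y)}
Filtering on C ≠ C2 leaves {(b, 11, c), (b, 11, k), (b, 7, c), (c, 11, b), (c, 11, k), (c, 7, b), (k, 11, b), (k, 11, c)}.
π[C, C2]: project onto (C, C2) (2 duplicate(s) eliminated) → {(b, c), (b, k), (c, b), (c, k), (k, b), (k, c)}

{(b, c), (b, k), (c, b), (c, k), (k, b), (k, c)}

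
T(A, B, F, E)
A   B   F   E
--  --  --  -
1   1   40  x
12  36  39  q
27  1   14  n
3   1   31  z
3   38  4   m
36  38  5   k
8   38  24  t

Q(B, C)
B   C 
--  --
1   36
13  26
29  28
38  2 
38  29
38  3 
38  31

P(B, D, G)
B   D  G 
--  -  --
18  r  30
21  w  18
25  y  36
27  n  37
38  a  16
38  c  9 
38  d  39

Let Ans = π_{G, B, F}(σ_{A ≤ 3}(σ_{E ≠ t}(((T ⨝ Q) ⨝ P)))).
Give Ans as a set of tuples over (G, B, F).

T ⋈ Q (natural join on B): {(1, 1, 40, x, 36), (27, 1, 14, n, 36), (3, 1, 31, z, 36), (3, 38, 4, m, 2), (3, 38, 4, m, 29), (3, 38, 4, m, 3), (3, 38, 4, m, 31), (36, 38, 5, k, 2), (36, 38, 5, k, 29), (36, 38, 5, k, 3), (36, 38, 5, k, 31), (8, 38, 24, t, 2), (8, 38, 24, t, 29), (8, 38, 24, t, 3), (8, 38, 24, t, 31)}
(T ⨝ Q) ⋈ P (natural join on B): {(3, 38, 4, m, 2, a, 16), (3, 38, 4, m, 2, c, 9), (3, 38, 4, m, 2, d, 39), (3, 38, 4, m, 29, a, 16), (3, 38, 4, m, 29, c, 9), (3, 38, 4, m, 29, d, 39), (3, 38, 4, m, 3, a, 16), (3, 38, 4, m, 3, c, 9), (3, 38, 4, m, 3, d, 39), (3, 38, 4, m, 31, a, 16), (3, 38, 4, m, 31, c, 9), (3, 38, 4, m, 31, d, 39), (36, 38, 5, k, 2, a, 16), (36, 38, 5, k, 2, c, 9), (36, 38, 5, k, 2, d, 39), (36, 38, 5, k, 29, a, 16), (36, 38, 5, k, 29, c, 9), (36, 38, 5, k, 29, d, 39), (36, 38, 5, k, 3, a, 16), (36, 38, 5, k, 3, c, 9), (36, 38, 5, k, 3, d, 39), (36, 38, 5, k, 31, a, 16), (36, 38, 5, k, 31, c, 9), (36, 38, 5, k, 31, d, 39), (8, 38, 24, t, 2, a, 16), (8, 38, 24, t, 2, c, 9), (8, 38, 24, t, 2, d, 39), (8, 38, 24, t, 29, a, 16), (8, 38, 24, t, 29, c, 9), (8, 38, 24, t, 29, d, 39), (8, 38, 24, t, 3, a, 16), (8, 38, 24, t, 3, c, 9), (8, 38, 24, t, 3, d, 39), (8, 38, 24, t, 31, a, 16), (8, 38, 24, t, 31, c, 9), (8, 38, 24, t, 31, d, 39)}
σ[E ≠ t]: keep tuples satisfying E ≠ t → {(3, 38, 4, m, 2, a, 16), (3, 38, 4, m, 2, c, 9), (3, 38, 4, m, 2, d, 39), (3, 38, 4, m, 29, a, 16), (3, 38, 4, m, 29, c, 9), (3, 38, 4, m, 29, d, 39), (3, 38, 4, m, 3, a, 16), (3, 38, 4, m, 3, c, 9), (3, 38, 4, m, 3, d, 39), (3, 38, 4, m, 31, a, 16), (3, 38, 4, m, 31, c, 9), (3, 38, 4, m, 31, d, 39), (36, 38, 5, k, 2, a, 16), (36, 38, 5, k, 2, c, 9), (36, 38, 5, k, 2, d, 39), (36, 38, 5, k, 29, a, 16), (36, 38, 5, k, 29, c, 9), (36, 38, 5, k, 29, d, 39), (36, 38, 5, k, 3, a, 16), (36, 38, 5, k, 3, c, 9), (36, 38, 5, k, 3, d, 39), (36, 38, 5, k, 31, a, 16), (36, 38, 5, k, 31, c, 9), (36, 38, 5, k, 31, d, 39)}
σ[A ≤ 3]: keep tuples satisfying A ≤ 3 → {(3, 38, 4, m, 2, a, 16), (3, 38, 4, m, 2, c, 9), (3, 38, 4, m, 2, d, 39), (3, 38, 4, m, 29, a, 16), (3, 38, 4, m, 29, c, 9), (3, 38, 4, m, 29, d, 39), (3, 38, 4, m, 3, a, 16), (3, 38, 4, m, 3, c, 9), (3, 38, 4, m, 3, d, 39), (3, 38, 4, m, 31, a, 16), (3, 38, 4, m, 31, c, 9), (3, 38, 4, m, 31, d, 39)}
π_{G, B, F} gives {(16, 38, 4), (39, 38, 4), (9, 38, 4)} (9 duplicate(s) eliminated).

{(16, 38, 4), (39, 38, 4), (9, 38, 4)}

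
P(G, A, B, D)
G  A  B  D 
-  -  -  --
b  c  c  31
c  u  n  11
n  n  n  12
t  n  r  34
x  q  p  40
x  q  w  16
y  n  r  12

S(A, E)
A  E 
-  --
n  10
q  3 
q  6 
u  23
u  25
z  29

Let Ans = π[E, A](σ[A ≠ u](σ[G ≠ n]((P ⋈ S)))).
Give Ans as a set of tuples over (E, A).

{(10, n), (3, q), (6, q)}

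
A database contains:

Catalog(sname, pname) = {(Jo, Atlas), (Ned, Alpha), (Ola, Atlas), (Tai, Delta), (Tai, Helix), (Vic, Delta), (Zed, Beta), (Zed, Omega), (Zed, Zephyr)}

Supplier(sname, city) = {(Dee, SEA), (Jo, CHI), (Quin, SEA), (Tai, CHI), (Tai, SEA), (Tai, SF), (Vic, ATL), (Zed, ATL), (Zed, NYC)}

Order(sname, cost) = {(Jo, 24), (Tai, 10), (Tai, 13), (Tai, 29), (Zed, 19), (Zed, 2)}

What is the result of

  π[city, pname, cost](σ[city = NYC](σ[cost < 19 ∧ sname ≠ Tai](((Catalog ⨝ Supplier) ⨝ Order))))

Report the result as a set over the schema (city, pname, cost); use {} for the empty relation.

Joining Catalog and Supplier on sname yields {(Jo, Atlas, CHI), (Tai, Delta, CHI), (Tai, Delta, SEA), (Tai, Delta, SF), (Tai, Helix, CHI), (Tai, Helix, SEA), (Tai, Helix, SF), (Vic, Delta, ATL), (Zed, Beta, ATL), (Zed, Beta, NYC), (Zed, Omega, ATL), (Zed, Omega, NYC), (Zed, Zephyr, ATL), (Zed, Zephyr, NYC)}.
Joining (Catalog ⨝ Supplier) and Order on sname yields {(Jo, Atlas, CHI, 24), (Tai, Delta, CHI, 10), (Tai, Delta, CHI, 13), (Tai, Delta, CHI, 29), (Tai, Delta, SEA, 10), (Tai, Delta, SEA, 13), (Tai, Delta, SEA, 29), (Tai, Delta, SF, 10), (Tai, Delta, SF, 13), (Tai, Delta, SF, 29), (Tai, Helix, CHI, 10), (Tai, Helix, CHI, 13), (Tai, Helix, CHI, 29), (Tai, Helix, SEA, 10), (Tai, Helix, SEA, 13), (Tai, Helix, SEA, 29), (Tai, Helix, SF, 10), (Tai, Helix, SF, 13), (Tai, Helix, SF, 29), (Zed, Beta, ATL, 19), (Zed, Beta, ATL, 2), (Zed, Beta, NYC, 19), (Zed, Beta, NYC, 2), (Zed, Omega, ATL, 19), (Zed, Omega, ATL, 2), (Zed, Omega, NYC, 19), (Zed, Omega, NYC, 2), (Zed, Zephyr, ATL, 19), (Zed, Zephyr, ATL, 2), (Zed, Zephyr, NYC, 19), (Zed, Zephyr, NYC, 2)}.
Selection cost < 19 ∧ sname ≠ Tai: {(Zed, Beta, ATL, 2), (Zed, Beta, NYC, 2), (Zed, Omega, ATL, 2), (Zed, Omega, NYC, 2), (Zed, Zephyr, ATL, 2), (Zed, Zephyr, NYC, 2)}
Selection city = NYC: {(Zed, Beta, NYC, 2), (Zed, Omega, NYC, 2), (Zed, Zephyr, NYC, 2)}
π_{city, pname, cost} gives {(NYC, Beta, 2), (NYC, Omega, 2), (NYC, Zephyr, 2)}.

{(NYC, Beta, 2), (NYC, Omega, 2), (NYC, Zephyr, 2)}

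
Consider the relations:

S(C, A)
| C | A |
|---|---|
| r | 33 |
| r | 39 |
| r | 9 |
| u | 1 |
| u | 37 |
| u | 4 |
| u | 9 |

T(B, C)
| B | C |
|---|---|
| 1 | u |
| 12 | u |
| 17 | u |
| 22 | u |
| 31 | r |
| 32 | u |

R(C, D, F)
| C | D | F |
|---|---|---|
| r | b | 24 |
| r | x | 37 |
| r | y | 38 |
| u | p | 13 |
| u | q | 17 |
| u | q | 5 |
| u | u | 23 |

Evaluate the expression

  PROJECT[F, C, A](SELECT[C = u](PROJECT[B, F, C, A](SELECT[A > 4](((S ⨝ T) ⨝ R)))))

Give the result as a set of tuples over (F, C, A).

{(13, u, 37), (13, u, 9), (17, u, 37), (17, u, 9), (23, u, 37), (23, u, 9), (5, u, 37), (5, u, 9)}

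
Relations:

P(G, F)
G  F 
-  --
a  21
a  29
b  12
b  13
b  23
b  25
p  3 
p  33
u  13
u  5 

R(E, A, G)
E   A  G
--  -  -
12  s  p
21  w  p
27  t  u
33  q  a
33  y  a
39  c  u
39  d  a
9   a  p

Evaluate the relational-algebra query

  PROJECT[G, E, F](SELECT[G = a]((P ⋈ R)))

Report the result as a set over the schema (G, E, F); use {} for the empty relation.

{(a, 33, 21), (a, 33, 29), (a, 39, 21), (a, 39, 29)}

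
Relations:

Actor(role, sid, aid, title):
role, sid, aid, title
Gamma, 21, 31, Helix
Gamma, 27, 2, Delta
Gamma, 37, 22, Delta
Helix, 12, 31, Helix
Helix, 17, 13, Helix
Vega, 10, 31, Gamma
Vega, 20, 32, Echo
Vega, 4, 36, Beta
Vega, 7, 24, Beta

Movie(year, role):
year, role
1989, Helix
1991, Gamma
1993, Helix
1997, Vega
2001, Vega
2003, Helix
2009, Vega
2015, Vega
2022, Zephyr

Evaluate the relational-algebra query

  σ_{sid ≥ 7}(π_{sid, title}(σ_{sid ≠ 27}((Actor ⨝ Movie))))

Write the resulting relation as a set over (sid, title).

Natural join on role: {(Gamma, 21, 31, Helix, 1991), (Gamma, 27, 2, Delta, 1991), (Gamma, 37, 22, Delta, 1991), (Helix, 12, 31, Helix, 1989), (Helix, 12, 31, Helix, 1993), (Helix, 12, 31, Helix, 2003), (Helix, 17, 13, Helix, 1989), (Helix, 17, 13, Helix, 1993), (Helix, 17, 13, Helix, 2003), (Vega, 10, 31, Gamma, 1997), (Vega, 10, 31, Gamma, 2001), (Vega, 10, 31, Gamma, 2009), (Vega, 10, 31, Gamma, 2015), (Vega, 20, 32, Echo, 1997), (Vega, 20, 32, Echo, 2001), (Vega, 20, 32, Echo, 2009), (Vega, 20, 32, Echo, 2015), (Vega, 4, 36, Beta, 1997), (Vega, 4, 36, Beta, 2001), (Vega, 4, 36, Beta, 2009), (Vega, 4, 36, Beta, 2015), (Vega, 7, 24, Beta, 1997), (Vega, 7, 24, Beta, 2001), (Vega, 7, 24, Beta, 2009), (Vega, 7, 24, Beta, 2015)}
Apply σ_{sid ≠ 27}; surviving tuples: {(Gamma, 21, 31, Helix, 1991), (Gamma, 37, 22, Delta, 1991), (Helix, 12, 31, Helix, 1989), (Helix, 12, 31, Helix, 1993), (Helix, 12, 31, Helix, 2003), (Helix, 17, 13, Helix, 1989), (Helix, 17, 13, Helix, 1993), (Helix, 17, 13, Helix, 2003), (Vega, 10, 31, Gamma, 1997), (Vega, 10, 31, Gamma, 2001), (Vega, 10, 31, Gamma, 2009), (Vega, 10, 31, Gamma, 2015), (Vega, 20, 32, Echo, 1997), (Vega, 20, 32, Echo, 2001), (Vega, 20, 32, Echo, 2009), (Vega, 20, 32, Echo, 2015), (Vega, 4, 36, Beta, 1997), (Vega, 4, 36, Beta, 2001), (Vega, 4, 36, Beta, 2009), (Vega, 4, 36, Beta, 2015), (Vega, 7, 24, Beta, 1997), (Vega, 7, 24, Beta, 2001), (Vega, 7, 24, Beta, 2009), (Vega, 7, 24, Beta, 2015)}
Projecting to sid, title (16 duplicate(s) eliminated): {(10, Gamma), (12, Helix), (17, Helix), (20, Echo), (21, Helix), (37, Delta), (4, Beta), (7, Beta)}
Apply σ_{sid ≥ 7}; surviving tuples: {(10, Gamma), (12, Helix), (17, Helix), (20, Echo), (21, Helix), (37, Delta), (7, Beta)}

{(10, Gamma), (12, Helix), (17, Helix), (20, Echo), (21, Helix), (37, Delta), (7, Beta)}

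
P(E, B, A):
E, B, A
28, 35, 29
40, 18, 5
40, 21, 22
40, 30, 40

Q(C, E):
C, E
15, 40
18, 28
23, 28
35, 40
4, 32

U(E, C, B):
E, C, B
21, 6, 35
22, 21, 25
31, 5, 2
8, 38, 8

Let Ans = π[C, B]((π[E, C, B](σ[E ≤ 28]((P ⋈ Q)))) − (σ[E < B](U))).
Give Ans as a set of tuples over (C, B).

Joining P and Q on E yields {(28, 35, 29, 18), (28, 35, 29, 23), (40, 18, 5, 15), (40, 18, 5, 35), (40, 21, 22, 15), (40, 21, 22, 35), (40, 30, 40, 15), (40, 30, 40, 35)}.
Filtering on E ≤ 28 leaves {(28, 35, 29, 18), (28, 35, 29, 23)}.
π[E, C, B]: project onto (E, C, B) → {(28, 18, 35), (28, 23, 35)}
Filtering on E < B leaves {(21, 6, 35), (22, 21, 25)}.
Set difference of the two operands is {(28, 18, 35), (28, 23, 35)}.
π[C, B]: project onto (C, B) → {(18, 35), (23, 35)}

{(18, 35), (23, 35)}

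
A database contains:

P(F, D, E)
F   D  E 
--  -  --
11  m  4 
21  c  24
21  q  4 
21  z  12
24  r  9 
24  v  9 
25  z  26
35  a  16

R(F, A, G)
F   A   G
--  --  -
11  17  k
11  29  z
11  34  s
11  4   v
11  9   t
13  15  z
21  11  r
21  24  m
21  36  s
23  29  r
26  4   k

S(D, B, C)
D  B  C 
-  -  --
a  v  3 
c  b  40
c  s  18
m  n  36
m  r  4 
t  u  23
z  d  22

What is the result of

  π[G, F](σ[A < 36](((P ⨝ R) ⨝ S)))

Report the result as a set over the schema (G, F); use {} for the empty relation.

Natural join on F: {(11, m, 4, 17, k), (11, m, 4, 29, z), (11, m, 4, 34, s), (11, m, 4, 4, v), (11, m, 4, 9, t), (21, c, 24, 11, r), (21, c, 24, 24, m), (21, c, 24, 36, s), (21, q, 4, 11, r), (21, q, 4, 24, m), (21, q, 4, 36, s), (21, z, 12, 11, r), (21, z, 12, 24, m), (21, z, 12, 36, s)}
Natural join on D: {(11, m, 4, 17, k, n, 36), (11, m, 4, 17, k, r, 4), (11, m, 4, 29, z, n, 36), (11, m, 4, 29, z, r, 4), (11, m, 4, 34, s, n, 36), (11, m, 4, 34, s, r, 4), (11, m, 4, 4, v, n, 36), (11, m, 4, 4, v, r, 4), (11, m, 4, 9, t, n, 36), (11, m, 4, 9, t, r, 4), (21, c, 24, 11, r, b, 40), (21, c, 24, 11, r, s, 18), (21, c, 24, 24, m, b, 40), (21, c, 24, 24, m, s, 18), (21, c, 24, 36, s, b, 40), (21, c, 24, 36, s, s, 18), (21, z, 12, 11, r, d, 22), (21, z, 12, 24, m, d, 22), (21, z, 12, 36, s, d, 22)}
Selection A < 36: {(11, m, 4, 17, k, n, 36), (11, m, 4, 17, k, r, 4), (11, m, 4, 29, z, n, 36), (11, m, 4, 29, z, r, 4), (11, m, 4, 34, s, n, 36), (11, m, 4, 34, s, r, 4), (11, m, 4, 4, v, n, 36), (11, m, 4, 4, v, r, 4), (11, m, 4, 9, t, n, 36), (11, m, 4, 9, t, r, 4), (21, c, 24, 11, r, b, 40), (21, c, 24, 11, r, s, 18), (21, c, 24, 24, m, b, 40), (21, c, 24, 24, m, s, 18), (21, z, 12, 11, r, d, 22), (21, z, 12, 24, m, d, 22)}
Keep only column(s) G, F (9 duplicate(s) eliminated): {(k, 11), (m, 21), (r, 21), (s, 11), (t, 11), (v, 11), (z, 11)}

{(k, 11), (m, 21), (r, 21), (s, 11), (t, 11), (v, 11), (z, 11)}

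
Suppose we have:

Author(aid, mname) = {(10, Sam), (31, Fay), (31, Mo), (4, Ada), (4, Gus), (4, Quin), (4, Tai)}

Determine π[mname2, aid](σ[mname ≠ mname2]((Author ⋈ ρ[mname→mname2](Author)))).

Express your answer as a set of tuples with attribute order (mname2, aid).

ρ[mname→mname2]: schema becomes (aid, mname2); tuples unchanged.
Joining Author and ρ[mname→mname2](Author) on aid yields {(10, Sam, Sam), (31, Fay, Fay), (31, Fay, Mo), (31, Mo, Fay), (31, Mo, Mo), (4, Ada, Ada), (4, Ada, Gus), (4, Ada, Quin), (4, Ada, Tai), (4, Gus, Ada), (4, Gus, Gus), (4, Gus, Quin), (4, Gus, Tai), (4, Quin, Ada), (4, Quin, Gus), (4, Quin, Quin), (4, Quin, Tai), (4, Tai, Ada), (4, Tai, Gus), (4, Tai, Quin), (4, Tai, Tai)}.
Filtering on mname ≠ mname2 leaves {(31, Fay, Mo), (31, Mo, Fay), (4, Ada, Gus), (4, Ada, Quin), (4, Ada, Tai), (4, Gus, Ada), (4, Gus, Quin), (4, Gus, Tai), (4, Quin, Ada), (4, Quin, Gus), (4, Quin, Tai), (4, Tai, Ada), (4, Tai, Gus), (4, Tai, Quin)}.
Keep only column(s) mname2, aid (8 duplicate(s) eliminated): {(Ada, 4), (Fay, 31), (Gus, 4), (Mo, 31), (Quin, 4), (Tai, 4)}

{(Ada, 4), (Fay, 31), (Gus, 4), (Mo, 31), (Quin, 4), (Tai, 4)}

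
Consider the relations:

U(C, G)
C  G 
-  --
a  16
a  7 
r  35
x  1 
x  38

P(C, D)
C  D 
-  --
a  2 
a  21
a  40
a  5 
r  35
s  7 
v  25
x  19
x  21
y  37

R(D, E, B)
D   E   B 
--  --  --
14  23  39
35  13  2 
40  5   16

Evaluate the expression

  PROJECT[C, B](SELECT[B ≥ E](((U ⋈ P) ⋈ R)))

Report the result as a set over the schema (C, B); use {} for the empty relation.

{(a, 16)}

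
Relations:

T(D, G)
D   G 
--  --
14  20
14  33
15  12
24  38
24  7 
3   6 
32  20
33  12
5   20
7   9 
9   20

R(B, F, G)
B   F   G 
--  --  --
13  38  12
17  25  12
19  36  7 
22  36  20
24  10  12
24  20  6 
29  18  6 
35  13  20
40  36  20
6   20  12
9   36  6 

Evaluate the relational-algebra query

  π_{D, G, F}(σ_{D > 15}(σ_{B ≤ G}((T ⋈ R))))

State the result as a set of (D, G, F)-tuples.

T ⋈ R (natural join on G): {(14, 20, 22, 36), (14, 20, 35, 13), (14, 20, 40, 36), (15, 12, 13, 38), (15, 12, 17, 25), (15, 12, 24, 10), (15, 12, 6, 20), (24, 7, 19, 36), (3, 6, 24, 20), (3, 6, 29, 18), (3, 6, 9, 36), (32, 20, 22, 36), (32, 20, 35, 13), (32, 20, 40, 36), (33, 12, 13, 38), (33, 12, 17, 25), (33, 12, 24, 10), (33, 12, 6, 20), (5, 20, 22, 36), (5, 20, 35, 13), (5, 20, 40, 36), (9, 20, 22, 36), (9, 20, 35, 13), (9, 20, 40, 36)}
Filtering on B ≤ G leaves {(15, 12, 6, 20), (33, 12, 6, 20)}.
Filtering on D > 15 leaves {(33, 12, 6, 20)}.
π[D, G, F]: project onto (D, G, F) → {(33, 12, 20)}

{(33, 12, 20)}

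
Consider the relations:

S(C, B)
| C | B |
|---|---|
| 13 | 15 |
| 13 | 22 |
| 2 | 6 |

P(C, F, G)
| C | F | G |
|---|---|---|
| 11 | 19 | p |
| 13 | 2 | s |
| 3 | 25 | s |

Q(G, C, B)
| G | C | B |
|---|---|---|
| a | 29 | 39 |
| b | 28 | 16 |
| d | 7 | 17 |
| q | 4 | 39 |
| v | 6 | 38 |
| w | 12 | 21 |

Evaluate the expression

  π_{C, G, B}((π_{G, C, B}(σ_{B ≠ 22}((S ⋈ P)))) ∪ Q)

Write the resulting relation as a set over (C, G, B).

{(12, w, 21), (13, s, 15), (28, b, 16), (29, a, 39), (4, q, 39), (6, v, 38), (7, d, 17)}

Natural join on C: {(13, 15, 2, s), (13, 22, 2, s)}
Filtering on B ≠ 22 leaves {(13, 15, 2, s)}.
π_{G, C, B} gives {(s, 13, 15)}.
Taking the union: {(a, 29, 39), (b, 28, 16), (d, 7, 17), (q, 4, 39), (s, 13, 15), (v, 6, 38), (w, 12, 21)}
π_{C, G, B} gives {(12, w, 21), (13, s, 15), (28, b, 16), (29, a, 39), (4, q, 39), (6, v, 38), (7, d, 17)}.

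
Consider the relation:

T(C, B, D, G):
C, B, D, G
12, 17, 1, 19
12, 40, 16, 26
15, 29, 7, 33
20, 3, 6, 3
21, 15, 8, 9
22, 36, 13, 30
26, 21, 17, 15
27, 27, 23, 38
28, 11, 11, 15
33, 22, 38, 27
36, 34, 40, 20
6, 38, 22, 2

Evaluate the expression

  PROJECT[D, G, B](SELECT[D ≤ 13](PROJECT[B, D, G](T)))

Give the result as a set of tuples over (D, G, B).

Projecting to B, D, G: {(11, 11, 15), (15, 8, 9), (17, 1, 19), (21, 17, 15), (22, 38, 27), (27, 23, 38), (29, 7, 33), (3, 6, 3), (34, 40, 20), (36, 13, 30), (38, 22, 2), (40, 16, 26)}
Apply σ_{D ≤ 13}; surviving tuples: {(11, 11, 15), (15, 8, 9), (17, 1, 19), (29, 7, 33), (3, 6, 3), (36, 13, 30)}
Projecting to D, G, B: {(1, 19, 17), (11, 15, 11), (13, 30, 36), (6, 3, 3), (7, 33, 29), (8, 9, 15)}

{(1, 19, 17), (11, 15, 11), (13, 30, 36), (6, 3, 3), (7, 33, 29), (8, 9, 15)}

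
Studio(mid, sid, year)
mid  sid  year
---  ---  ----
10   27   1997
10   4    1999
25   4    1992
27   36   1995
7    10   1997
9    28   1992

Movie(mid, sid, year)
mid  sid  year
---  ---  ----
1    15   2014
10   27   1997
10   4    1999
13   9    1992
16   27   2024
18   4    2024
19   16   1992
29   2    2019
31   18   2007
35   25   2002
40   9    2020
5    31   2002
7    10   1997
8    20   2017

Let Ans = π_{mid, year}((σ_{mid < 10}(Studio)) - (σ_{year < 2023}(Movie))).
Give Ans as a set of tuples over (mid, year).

{(9, 1992)}

Filtering on mid < 10 leaves {(7, 10, 1997), (9, 28, 1992)}.
Filtering on year < 2023 leaves {(1, 15, 2014), (10, 27, 1997), (10, 4, 1999), (13, 9, 1992), (19, 16, 1992), (29, 2, 2019), (31, 18, 2007), (35, 25, 2002), (40, 9, 2020), (5, 31, 2002), (7, 10, 1997), (8, 20, 2017)}.
Taking the difference: {(9, 28, 1992)}
π[mid, year]: project onto (mid, year) → {(9, 1992)}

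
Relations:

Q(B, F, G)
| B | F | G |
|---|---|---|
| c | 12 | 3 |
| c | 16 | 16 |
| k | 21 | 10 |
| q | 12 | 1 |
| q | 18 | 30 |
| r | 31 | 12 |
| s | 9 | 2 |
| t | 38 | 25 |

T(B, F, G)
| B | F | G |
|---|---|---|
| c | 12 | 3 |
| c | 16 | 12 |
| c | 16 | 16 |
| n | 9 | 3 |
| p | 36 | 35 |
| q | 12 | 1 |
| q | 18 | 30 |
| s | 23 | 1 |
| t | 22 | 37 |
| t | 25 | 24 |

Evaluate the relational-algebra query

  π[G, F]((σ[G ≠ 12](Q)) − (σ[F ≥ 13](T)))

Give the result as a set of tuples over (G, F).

{(1, 12), (10, 21), (2, 9), (25, 38), (3, 12)}

Filtering on G ≠ 12 leaves {(c, 12, 3), (c, 16, 16), (k, 21, 10), (q, 12, 1), (q, 18, 30), (s, 9, 2), (t, 38, 25)}.
Filtering on F ≥ 13 leaves {(c, 16, 12), (c, 16, 16), (p, 36, 35), (q, 18, 30), (s, 23, 1), (t, 22, 37), (t, 25, 24)}.
Set difference of the two operands is {(c, 12, 3), (k, 21, 10), (q, 12, 1), (s, 9, 2), (t, 38, 25)}.
π[G, F]: project onto (G, F) → {(1, 12), (10, 21), (2, 9), (25, 38), (3, 12)}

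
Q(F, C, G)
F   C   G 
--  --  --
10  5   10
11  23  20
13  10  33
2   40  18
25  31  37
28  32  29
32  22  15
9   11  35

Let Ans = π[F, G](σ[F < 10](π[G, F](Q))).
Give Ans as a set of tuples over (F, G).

π_{G, F} gives {(10, 10), (15, 32), (18, 2), (20, 11), (29, 28), (33, 13), (35, 9), (37, 25)}.
Filtering on F < 10 leaves {(18, 2), (35, 9)}.
π_{F, G} gives {(2, 18), (9, 35)}.

{(2, 18), (9, 35)}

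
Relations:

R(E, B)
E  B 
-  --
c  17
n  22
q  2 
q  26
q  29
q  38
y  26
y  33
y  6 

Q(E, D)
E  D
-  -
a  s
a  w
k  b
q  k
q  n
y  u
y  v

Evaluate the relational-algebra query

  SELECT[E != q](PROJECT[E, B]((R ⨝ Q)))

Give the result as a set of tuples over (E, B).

Joining R and Q on E yields {(q, 2, k), (q, 2, n), (q, 26, k), (q, 26, n), (q, 29, k), (q, 29, n), (q, 38, k), (q, 38, n), (y, 26, u), (y, 26, v), (y, 33, u), (y, 33, v), (y, 6, u), (y, 6, v)}.
Projecting to E, B (7 duplicate(s) eliminated): {(q, 2), (q, 26), (q, 29), (q, 38), (y, 26), (y, 33), (y, 6)}
σ[E != q]: keep tuples satisfying E != q → {(y, 26), (y, 33), (y, 6)}

{(y, 26), (y, 33), (y, 6)}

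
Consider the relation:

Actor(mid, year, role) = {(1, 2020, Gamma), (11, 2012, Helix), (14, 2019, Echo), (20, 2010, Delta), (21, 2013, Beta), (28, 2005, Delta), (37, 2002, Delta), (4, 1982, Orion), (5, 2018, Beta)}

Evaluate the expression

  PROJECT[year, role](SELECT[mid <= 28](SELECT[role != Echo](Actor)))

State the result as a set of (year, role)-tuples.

Selection role != Echo: {(1, 2020, Gamma), (11, 2012, Helix), (20, 2010, Delta), (21, 2013, Beta), (28, 2005, Delta), (37, 2002, Delta), (4, 1982, Orion), (5, 2018, Beta)}
Selection mid <= 28: {(1, 2020, Gamma), (11, 2012, Helix), (20, 2010, Delta), (21, 2013, Beta), (28, 2005, Delta), (4, 1982, Orion), (5, 2018, Beta)}
Keep only column(s) year, role: {(1982, Orion), (2005, Delta), (2010, Delta), (2012, Helix), (2013, Beta), (2018, Beta), (2020, Gamma)}

{(1982, Orion), (2005, Delta), (2010, Delta), (2012, Helix), (2013, Beta), (2018, Beta), (2020, Gamma)}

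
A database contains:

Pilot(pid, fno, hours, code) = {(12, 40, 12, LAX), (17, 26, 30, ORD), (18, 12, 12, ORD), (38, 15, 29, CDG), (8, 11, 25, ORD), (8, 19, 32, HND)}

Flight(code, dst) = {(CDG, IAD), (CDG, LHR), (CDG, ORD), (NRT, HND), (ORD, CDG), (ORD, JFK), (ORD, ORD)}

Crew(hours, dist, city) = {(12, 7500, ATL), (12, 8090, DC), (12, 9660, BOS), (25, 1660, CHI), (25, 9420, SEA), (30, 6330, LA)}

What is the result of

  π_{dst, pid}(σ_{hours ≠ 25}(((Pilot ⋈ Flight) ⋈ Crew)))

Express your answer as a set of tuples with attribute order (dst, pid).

{(CDG, 17), (CDG, 18), (JFK, 17), (JFK, 18), (ORD, 17), (ORD, 18)}

Pilot ⋈ Flight (natural join on code): {(17, 26, 30, ORD, CDG), (17, 26, 30, ORD, JFK), (17, 26, 30, ORD, ORD), (18, 12, 12, ORD, CDG), (18, 12, 12, ORD, JFK), (18, 12, 12, ORD, ORD), (38, 15, 29, CDG, IAD), (38, 15, 29, CDG, LHR), (38, 15, 29, CDG, ORD), (8, 11, 25, ORD, CDG), (8, 11, 25, ORD, JFK), (8, 11, 25, ORD, ORD)}
(Pilot ⋈ Flight) ⋈ Crew (natural join on hours): {(17, 26, 30, ORD, CDG, 6330, LA), (17, 26, 30, ORD, JFK, 6330, LA), (17, 26, 30, ORD, ORD, 6330, LA), (18, 12, 12, ORD, CDG, 7500, ATL), (18, 12, 12, ORD, CDG, 8090, DC), (18, 12, 12, ORD, CDG, 9660, BOS), (18, 12, 12, ORD, JFK, 7500, ATL), (18, 12, 12, ORD, JFK, 8090, DC), (18, 12, 12, ORD, JFK, 9660, BOS), (18, 12, 12, ORD, ORD, 7500, ATL), (18, 12, 12, ORD, ORD, 8090, DC), (18, 12, 12, ORD, ORD, 9660, BOS), (8, 11, 25, ORD, CDG, 1660, CHI), (8, 11, 25, ORD, CDG, 9420, SEA), (8, 11, 25, ORD, JFK, 1660, CHI), (8, 11, 25, ORD, JFK, 9420, SEA), (8, 11, 25, ORD, ORD, 1660, CHI), (8, 11, 25, ORD, ORD, 9420, SEA)}
Filtering on hours ≠ 25 leaves {(17, 26, 30, ORD, CDG, 6330, LA), (17, 26, 30, ORD, JFK, 6330, LA), (17, 26, 30, ORD, ORD, 6330, LA), (18, 12, 12, ORD, CDG, 7500, ATL), (18, 12, 12, ORD, CDG, 8090, DC), (18, 12, 12, ORD, CDG, 9660, BOS), (18, 12, 12, ORD, JFK, 7500, ATL), (18, 12, 12, ORD, JFK, 8090, DC), (18, 12, 12, ORD, JFK, 9660, BOS), (18, 12, 12, ORD, ORD, 7500, ATL), (18, 12, 12, ORD, ORD, 8090, DC), (18, 12, 12, ORD, ORD, 9660, BOS)}.
π_{dst, pid} gives {(CDG, 17), (CDG, 18), (JFK, 17), (JFK, 18), (ORD, 17), (ORD, 18)} (6 duplicate(s) eliminated).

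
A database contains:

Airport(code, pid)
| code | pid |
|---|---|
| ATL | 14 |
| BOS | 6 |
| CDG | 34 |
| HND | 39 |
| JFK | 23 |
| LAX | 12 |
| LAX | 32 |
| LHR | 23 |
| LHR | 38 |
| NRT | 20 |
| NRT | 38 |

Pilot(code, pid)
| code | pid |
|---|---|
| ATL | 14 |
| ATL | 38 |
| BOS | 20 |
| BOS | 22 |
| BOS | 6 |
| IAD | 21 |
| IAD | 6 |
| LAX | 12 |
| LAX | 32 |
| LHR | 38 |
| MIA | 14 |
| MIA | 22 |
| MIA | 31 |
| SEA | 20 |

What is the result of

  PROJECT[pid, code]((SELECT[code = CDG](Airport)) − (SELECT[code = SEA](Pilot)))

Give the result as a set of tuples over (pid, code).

{(34, CDG)}

Selection code = CDG: {(CDG, 34)}
Selection code = SEA: {(SEA, 20)}
Set difference of the two operands is {(CDG, 34)}.
π[pid, code]: project onto (pid, code) → {(34, CDG)}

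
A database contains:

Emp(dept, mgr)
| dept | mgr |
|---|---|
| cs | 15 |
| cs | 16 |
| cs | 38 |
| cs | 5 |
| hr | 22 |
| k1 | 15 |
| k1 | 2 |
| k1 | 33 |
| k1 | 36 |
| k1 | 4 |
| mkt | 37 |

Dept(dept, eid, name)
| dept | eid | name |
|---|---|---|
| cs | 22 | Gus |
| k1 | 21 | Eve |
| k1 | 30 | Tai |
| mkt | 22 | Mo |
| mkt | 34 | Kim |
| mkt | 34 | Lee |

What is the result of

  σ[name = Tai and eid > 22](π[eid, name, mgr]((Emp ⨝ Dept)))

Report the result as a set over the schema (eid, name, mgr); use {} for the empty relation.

Joining Emp and Dept on dept yields {(cs, 15, 22, Gus), (cs, 16, 22, Gus), (cs, 38, 22, Gus), (cs, 5, 22, Gus), (k1, 15, 21, Eve), (k1, 15, 30, Tai), (k1, 2, 21, Eve), (k1, 2, 30, Tai), (k1, 33, 21, Eve), (k1, 33, 30, Tai), (k1, 36, 21, Eve), (k1, 36, 30, Tai), (k1, 4, 21, Eve), (k1, 4, 30, Tai), (mkt, 37, 22, Mo), (mkt, 37, 34, Kim), (mkt, 37, 34, Lee)}.
Keep only column(s) eid, name, mgr: {(21, Eve, 15), (21, Eve, 2), (21, Eve, 33), (21, Eve, 36), (21, Eve, 4), (22, Gus, 15), (22, Gus, 16), (22, Gus, 38), (22, Gus, 5), (22, Mo, 37), (30, Tai, 15), (30, Tai, 2), (30, Tai, 33), (30, Tai, 36), (30, Tai, 4), (34, Kim, 37), (34, Lee, 37)}
Selection name = Tai and eid > 22: {(30, Tai, 15), (30, Tai, 2), (30, Tai, 33), (30, Tai, 36), (30, Tai, 4)}

{(30, Tai, 15), (30, Tai, 2), (30, Tai, 33), (30, Tai, 36), (30, Tai, 4)}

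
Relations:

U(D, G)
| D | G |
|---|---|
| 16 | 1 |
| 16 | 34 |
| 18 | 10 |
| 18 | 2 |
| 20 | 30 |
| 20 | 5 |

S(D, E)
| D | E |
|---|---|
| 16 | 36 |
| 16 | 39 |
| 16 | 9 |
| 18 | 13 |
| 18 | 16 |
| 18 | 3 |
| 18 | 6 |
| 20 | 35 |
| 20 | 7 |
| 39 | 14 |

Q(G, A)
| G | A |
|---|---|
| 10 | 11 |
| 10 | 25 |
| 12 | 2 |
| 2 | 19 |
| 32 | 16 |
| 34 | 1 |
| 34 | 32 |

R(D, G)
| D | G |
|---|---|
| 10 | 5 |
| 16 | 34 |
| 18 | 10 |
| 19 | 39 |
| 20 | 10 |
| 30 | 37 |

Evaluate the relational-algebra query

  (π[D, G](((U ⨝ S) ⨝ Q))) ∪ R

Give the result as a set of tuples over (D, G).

Joining U and S on D yields {(16, 1, 36), (16, 1, 39), (16, 1, 9), (16, 34, 36), (16, 34, 39), (16, 34, 9), (18, 10, 13), (18, 10, 16), (18, 10, 3), (18, 10, 6), (18, 2, 13), (18, 2, 16), (18, 2, 3), (18, 2, 6), (20, 30, 35), (20, 30, 7), (20, 5, 35), (20, 5, 7)}.
Joining (U ⨝ S) and Q on G yields {(16, 34, 36, 1), (16, 34, 36, 32), (16, 34, 39, 1), (16, 34, 39, 32), (16, 34, 9, 1), (16, 34, 9, 32), (18, 10, 13, 11), (18, 10, 13, 25), (18, 10, 16, 11), (18, 10, 16, 25), (18, 10, 3, 11), (18, 10, 3, 25), (18, 10, 6, 11), (18, 10, 6, 25), (18, 2, 13, 19), (18, 2, 16, 19), (18, 2, 3, 19), (18, 2, 6, 19)}.
Projecting to D, G (15 duplicate(s) eliminated): {(16, 34), (18, 10), (18, 2)}
Taking the union: {(10, 5), (16, 34), (18, 10), (18, 2), (19, 39), (20, 10), (30, 37)}

{(10, 5), (16, 34), (18, 10), (18, 2), (19, 39), (20, 10), (30, 37)}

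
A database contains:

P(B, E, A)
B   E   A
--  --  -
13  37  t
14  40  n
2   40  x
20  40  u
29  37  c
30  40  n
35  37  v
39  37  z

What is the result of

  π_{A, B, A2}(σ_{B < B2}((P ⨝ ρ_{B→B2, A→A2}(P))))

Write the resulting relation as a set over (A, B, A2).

{(c, 29, v), (c, 29, z), (n, 14, n), (n, 14, u), (t, 13, c), (t, 13, v), (t, 13, z), (u, 20, n), (v, 35, z), (x, 2, n), (x, 2, u)}

ρ[B→B2, A→A2]: schema becomes (B2, E, A2); tuples unchanged.
Joining P and ρ_{B→B2, A→A2}(P) on E yields {(13, 37, t, 13, t), (13, 37, t, 29, c), (13, 37, t, 35, v), (13, 37, t, 39, z), (14, 40, n, 14, n), (14, 40, n, 2, x), (14, 40, n, 20, u), (14, 40, n, 30, n), (2, 40, x, 14, n), (2, 40, x, 2, x), (2, 40, x, 20, u), (2, 40, x, 30, n), (20, 40, u, 14, n), (20, 40, u, 2, x), (20, 40, u, 20, u), (20, 40, u, 30, n), (29, 37, c, 13, t), (29, 37, c, 29, c), (29, 37, c, 35, v), (29, 37, c, 39, z), (30, 40, n, 14, n), (30, 40, n, 2, x), (30, 40, n, 20, u), (30, 40, n, 30, n), (35, 37, v, 13, t), (35, 37, v, 29, c), (35, 37, v, 35, v), (35, 37, v, 39, z), (39, 37, z, 13, t), (39, 37, z, 29, c), (39, 37, z, 35, v), (39, 37, z, 39, z)}.
Selection B < B2: {(13, 37, t, 29, c), (13, 37, t, 35, v), (13, 37, t, 39, z), (14, 40, n, 20, u), (14, 40, n, 30, n), (2, 40, x, 14, n), (2, 40, x, 20, u), (2, 40, x, 30, n), (20, 40, u, 30, n), (29, 37, c, 35, v), (29, 37, c, 39, z), (35, 37, v, 39, z)}
Projecting to A, B, A2 (1 duplicate(s) eliminated): {(c, 29, v), (c, 29, z), (n, 14, n), (n, 14, u), (t, 13, c), (t, 13, v), (t, 13, z), (u, 20, n), (v, 35, z), (x, 2, n), (x, 2, u)}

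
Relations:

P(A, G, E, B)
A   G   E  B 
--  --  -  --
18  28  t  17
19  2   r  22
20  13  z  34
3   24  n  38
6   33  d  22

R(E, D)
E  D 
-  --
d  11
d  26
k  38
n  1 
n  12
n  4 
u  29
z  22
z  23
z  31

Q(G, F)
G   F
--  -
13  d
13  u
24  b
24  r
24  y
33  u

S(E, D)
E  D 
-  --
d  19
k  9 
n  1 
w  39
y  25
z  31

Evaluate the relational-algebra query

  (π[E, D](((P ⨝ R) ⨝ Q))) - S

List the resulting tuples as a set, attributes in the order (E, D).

{(d, 11), (d, 26), (n, 12), (n, 4), (z, 22), (z, 23)}

Joining P and R on E yields {(20, 13, z, 34, 22), (20, 13, z, 34, 23), (20, 13, z, 34, 31), (3, 24, n, 38, 1), (3, 24, n, 38, 12), (3, 24, n, 38, 4), (6, 33, d, 22, 11), (6, 33, d, 22, 26)}.
Joining (P ⨝ R) and Q on G yields {(20, 13, z, 34, 22, d), (20, 13, z, 34, 22, u), (20, 13, z, 34, 23, d), (20, 13, z, 34, 23, u), (20, 13, z, 34, 31, d), (20, 13, z, 34, 31, u), (3, 24, n, 38, 1, b), (3, 24, n, 38, 1, r), (3, 24, n, 38, 1, y), (3, 24, n, 38, 12, b), (3, 24, n, 38, 12, r), (3, 24, n, 38, 12, y), (3, 24, n, 38, 4, b), (3, 24, n, 38, 4, r), (3, 24, n, 38, 4, y), (6, 33, d, 22, 11, u), (6, 33, d, 22, 26, u)}.
Projecting to E, D (9 duplicate(s) eliminated): {(d, 11), (d, 26), (n, 1), (n, 12), (n, 4), (z, 22), (z, 23), (z, 31)}
Difference: {(d, 11), (d, 26), (n, 1), (n, 12), (n, 4), (z, 22), (z, 23), (z, 31)} with {(d, 19), (k, 9), (n, 1), (w, 39), (y, 25), (z, 31)} → {(d, 11), (d, 26), (n, 12), (n, 4), (z, 22), (z, 23)}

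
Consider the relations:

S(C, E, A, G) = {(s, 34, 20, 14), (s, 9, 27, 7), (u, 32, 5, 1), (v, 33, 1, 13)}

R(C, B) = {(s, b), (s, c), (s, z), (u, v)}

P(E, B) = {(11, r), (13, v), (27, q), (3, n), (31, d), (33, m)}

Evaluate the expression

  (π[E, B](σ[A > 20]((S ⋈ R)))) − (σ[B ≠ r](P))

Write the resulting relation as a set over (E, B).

Natural join on C: {(s, 34, 20, 14, b), (s, 34, 20, 14, c), (s, 34, 20, 14, z), (s, 9, 27, 7, b), (s, 9, 27, 7, c), (s, 9, 27, 7, z), (u, 32, 5, 1, v)}
σ[A > 20]: keep tuples satisfying A > 20 → {(s, 9, 27, 7, b), (s, 9, 27, 7, c), (s, 9, 27, 7, z)}
π[E, B]: project onto (E, B) → {(9, b), (9, c), (9, z)}
σ[B ≠ r]: keep tuples satisfying B ≠ r → {(13, v), (27, q), (3, n), (31, d), (33, m)}
Set difference of the two operands is {(9, b), (9, c), (9, z)}.

{(9, b), (9, c), (9, z)}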